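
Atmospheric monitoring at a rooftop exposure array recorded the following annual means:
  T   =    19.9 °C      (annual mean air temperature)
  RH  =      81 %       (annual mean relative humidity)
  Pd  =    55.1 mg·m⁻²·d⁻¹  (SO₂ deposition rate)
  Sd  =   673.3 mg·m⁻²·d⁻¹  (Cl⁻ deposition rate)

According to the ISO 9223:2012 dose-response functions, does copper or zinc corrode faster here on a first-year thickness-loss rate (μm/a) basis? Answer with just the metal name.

copper: T>10 °C ⇒ hinge -0.080·(19.9−10) = -0.7920
  SO₂ term: 0.0053·55.1^0.26·exp(0.059·81-0.7920) = 0.81
  Sd branch = 0.01025·Sd^0.27·e^(0.036·RH+0.049·T) = 2.912 μm/a
  sum: 0.81 + 2.912 → r_corr = 3.722 μm/a
zinc: f(T) = -0.071·(T−10) [T>10 °C] = -0.7029
  SO₂ term: 0.0129·55.1^0.44·exp(0.046·81-0.7029) = 1.547
  Sd branch = 0.0175·Sd^0.57·e^(0.008·RH+0.085·T) = 7.433 μm/a
  sum: 1.547 + 7.433 → r_corr = 8.98 μm/a
Ordering by μm/a: zinc (8.98) > copper (3.72)

zinc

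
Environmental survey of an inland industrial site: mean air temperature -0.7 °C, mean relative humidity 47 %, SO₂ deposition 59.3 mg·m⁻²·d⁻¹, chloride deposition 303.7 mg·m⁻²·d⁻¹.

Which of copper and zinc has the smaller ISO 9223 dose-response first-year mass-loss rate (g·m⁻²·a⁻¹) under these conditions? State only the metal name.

copper

copper: T≤10 °C ⇒ hinge +0.126·(-0.7−10) = -1.3482
  sulphur-dioxide contribution → 0.06369 μm/a
  chloride contribution → 0.2517 μm/a
  ⇒ r_corr(copper) = 0.3154 μm/a
  mass loss = 0.3154 μm/a × 8.96 g/cm³ = 2.826 g·m⁻²·a⁻¹
zinc: temperature factor f = +0.038·(-10.7) = -0.4066
  sulphur-dioxide contribution → 0.4499 μm/a
  chloride contribution → 0.6244 μm/a
  total first-year rate 1.074 μm/a
  mass loss = 1.074 μm/a × 7.14 g/cm³ = 7.671 g·m⁻²·a⁻¹
Ordering by g·m⁻²·a⁻¹: zinc (7.67) > copper (2.83)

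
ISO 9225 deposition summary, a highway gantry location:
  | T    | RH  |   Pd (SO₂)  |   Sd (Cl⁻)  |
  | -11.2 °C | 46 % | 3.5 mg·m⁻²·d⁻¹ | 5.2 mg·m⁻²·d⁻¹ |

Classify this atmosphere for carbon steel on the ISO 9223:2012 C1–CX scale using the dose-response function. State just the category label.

C1

carbon steel: f(T) = +0.150·(T−10) [T≤10 °C] = -3.1800
  sulphur-dioxide contribution → 0.3543 μm/a
  chloride contribution → 0.8265 μm/a
  ⇒ r_corr(carbon steel) = 1.181 μm/a
Category bounds: 0…1.3 μm/a bracket r_corr ⇒ C1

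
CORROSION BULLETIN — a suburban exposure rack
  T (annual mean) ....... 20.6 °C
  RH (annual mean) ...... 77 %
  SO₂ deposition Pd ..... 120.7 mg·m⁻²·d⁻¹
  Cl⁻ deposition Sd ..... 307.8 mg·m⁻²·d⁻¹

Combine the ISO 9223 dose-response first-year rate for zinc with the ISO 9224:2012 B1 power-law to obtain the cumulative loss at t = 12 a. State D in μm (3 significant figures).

D(12) = 49.9 μm

zinc: temperature factor f = -0.071·(10.6) = -0.7526
  Pd branch = 0.0129·Pd^0.44·e^(0.046·RH+f) = 1.73 μm/a
  Cl⁻ term: 0.0175·307.8^0.57·exp(0.008·77+0.085·20.6) = 4.89
  sum: 1.73 + 4.89 → r_corr = 6.62 μm/a
Power-law: D(12) = r_corr · 12^0.813
  D(12) = 6.62 × 12^0.813 = 6.62 × 7.54 = 49.91 μm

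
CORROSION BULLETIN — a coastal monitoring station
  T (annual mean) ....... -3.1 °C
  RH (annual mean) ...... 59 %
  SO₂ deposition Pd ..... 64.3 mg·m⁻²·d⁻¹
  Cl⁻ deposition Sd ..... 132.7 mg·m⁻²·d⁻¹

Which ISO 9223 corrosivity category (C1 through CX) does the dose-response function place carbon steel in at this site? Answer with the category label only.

C2

carbon steel: T≤10 °C ⇒ hinge +0.150·(-3.1−10) = -1.9650
  sulphur-dioxide contribution → 7.036 μm/a
  chloride contribution → 13.08 μm/a
  total first-year rate 20.11 μm/a
20.1 μm/a falls in (1.3, 25] for carbon steel → category C2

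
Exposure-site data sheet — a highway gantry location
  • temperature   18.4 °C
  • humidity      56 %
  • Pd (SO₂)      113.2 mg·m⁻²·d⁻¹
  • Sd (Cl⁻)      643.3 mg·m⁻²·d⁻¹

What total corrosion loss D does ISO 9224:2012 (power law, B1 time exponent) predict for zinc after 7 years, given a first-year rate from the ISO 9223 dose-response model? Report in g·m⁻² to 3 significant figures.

zinc: temperature factor f = -0.071·(8.4) = -0.5964
  sulphur-dioxide contribution → 0.7482 μm/a
  chloride contribution → 5.22 μm/a
  total first-year rate 5.968 μm/a
ISO 9224: D(t) = r_corr · t^b with b = 0.813 (zinc, B1)
  D(7) = 5.968 × 7^0.813 = 5.968 × 4.865 = 29.03 μm
  Mass loss = 29.03 μm × 7.14 g/cm³ = 207.3 g·m⁻²

D(7) = 207 g·m⁻²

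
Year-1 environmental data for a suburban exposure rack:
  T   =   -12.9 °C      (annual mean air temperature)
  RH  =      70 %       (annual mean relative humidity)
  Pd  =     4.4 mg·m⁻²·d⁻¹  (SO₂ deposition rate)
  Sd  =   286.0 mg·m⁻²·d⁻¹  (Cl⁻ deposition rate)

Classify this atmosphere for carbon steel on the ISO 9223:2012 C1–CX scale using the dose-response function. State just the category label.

C2

carbon steel: temperature factor f = +0.150·(-22.9) = -3.4350
  SO₂ term: 1.77·4.4^0.52·exp(0.02·70-3.4350) = 0.4998
  Cl⁻ term: 0.102·286.0^0.62·exp(0.033·70+0.04·-12.9) = 20.45
  r_corr = 0.4998 + 20.45 = 20.95 μm/a
ISO 9223 Table 2 (carbon steel): 1.3 < 20.9 ≤ 25 μm/a ⇒ C2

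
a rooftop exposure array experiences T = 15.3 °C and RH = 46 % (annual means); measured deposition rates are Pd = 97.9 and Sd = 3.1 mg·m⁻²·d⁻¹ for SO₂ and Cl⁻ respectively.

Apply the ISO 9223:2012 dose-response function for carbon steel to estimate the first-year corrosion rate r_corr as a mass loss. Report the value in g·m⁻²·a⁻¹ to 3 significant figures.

r_corr = 298 g·m⁻²·a⁻¹

carbon steel: T>10 °C ⇒ hinge -0.054·(15.3−10) = -0.2862
  SO₂ term: 1.77·97.9^0.52·exp(0.02·46-0.2862) = 36.18
  Cl⁻ term: 0.102·3.1^0.62·exp(0.033·46+0.04·15.3) = 1.731
  sum: 36.18 + 1.731 → r_corr = 37.91 μm/a
Convert to mass loss: 37.91 μm/a × 7.85 g/cm³ = 297.6 g·m⁻²·a⁻¹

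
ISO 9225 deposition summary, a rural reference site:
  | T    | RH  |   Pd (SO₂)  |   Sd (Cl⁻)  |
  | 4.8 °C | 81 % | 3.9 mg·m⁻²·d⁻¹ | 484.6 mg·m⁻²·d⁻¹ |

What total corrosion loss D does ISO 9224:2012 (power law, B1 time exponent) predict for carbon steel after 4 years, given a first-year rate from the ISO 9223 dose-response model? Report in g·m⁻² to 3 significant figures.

D(4) = 1.48e+03 g·m⁻²

carbon steel: T≤10 °C ⇒ hinge +0.150·(4.8−10) = -0.7800
  Pd branch = 1.77·Pd^0.52·e^(0.02·RH+f) = 8.32 μm/a
  Cl⁻ term: 0.102·484.6^0.62·exp(0.033·81+0.04·4.8) = 82.75
  r_corr = 8.32 + 82.75 = 91.07 μm/a
Long-term exponent b (ISO 9224 Table 2, B1) = 0.523
  D(4) = 91.07 × 4^0.523 = 91.07 × 2.065 = 188.1 μm
  Mass loss = 188.1 μm × 7.85 g/cm³ = 1476 g·m⁻²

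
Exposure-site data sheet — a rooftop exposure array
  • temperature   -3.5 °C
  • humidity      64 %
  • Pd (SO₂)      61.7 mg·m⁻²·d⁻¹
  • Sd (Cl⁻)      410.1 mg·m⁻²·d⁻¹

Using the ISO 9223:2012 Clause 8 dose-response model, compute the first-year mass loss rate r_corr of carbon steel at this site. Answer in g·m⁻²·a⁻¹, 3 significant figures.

r_corr = 296 g·m⁻²·a⁻¹

carbon steel: f(T) = +0.150·(T−10) [T≤10 °C] = -2.0250
  SO₂ term: 1.77·61.7^0.52·exp(0.02·64-2.0250) = 7.168
  Cl⁻ term: 0.102·410.1^0.62·exp(0.033·64+0.04·-3.5) = 30.55
  r_corr = 7.168 + 30.55 = 37.72 μm/a
Convert to mass loss: 37.72 μm/a × 7.85 g/cm³ = 296.1 g·m⁻²·a⁻¹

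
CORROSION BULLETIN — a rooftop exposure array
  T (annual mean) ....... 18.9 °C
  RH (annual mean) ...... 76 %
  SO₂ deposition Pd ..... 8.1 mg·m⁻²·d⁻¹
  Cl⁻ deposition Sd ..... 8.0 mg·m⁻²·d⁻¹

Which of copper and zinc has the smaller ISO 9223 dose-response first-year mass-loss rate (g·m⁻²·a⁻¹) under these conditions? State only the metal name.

copper: temperature factor f = -0.080·(8.9) = -0.7120
  SO₂ term: 0.0053·8.1^0.26·exp(0.059·76-0.7120) = 0.3969
  Sd branch = 0.01025·Sd^0.27·e^(0.036·RH+0.049·T) = 0.6998 μm/a
  r_corr = 0.3969 + 0.6998 = 1.097 μm/a
  mass loss = 1.097 μm/a × 8.96 g/cm³ = 9.826 g·m⁻²·a⁻¹
zinc: f(T) = -0.071·(T−10) [T>10 °C] = -0.6319
  SO₂ term: 0.0129·8.1^0.44·exp(0.046·76-0.6319) = 0.5678
  Sd branch = 0.0175·Sd^0.57·e^(0.008·RH+0.085·T) = 0.5243 μm/a
  sum: 0.5678 + 0.5243 → r_corr = 1.092 μm/a
  mass loss = 1.092 μm/a × 7.14 g/cm³ = 7.797 g·m⁻²·a⁻¹
Ordering by g·m⁻²·a⁻¹: copper (9.83) > zinc (7.8)

zinc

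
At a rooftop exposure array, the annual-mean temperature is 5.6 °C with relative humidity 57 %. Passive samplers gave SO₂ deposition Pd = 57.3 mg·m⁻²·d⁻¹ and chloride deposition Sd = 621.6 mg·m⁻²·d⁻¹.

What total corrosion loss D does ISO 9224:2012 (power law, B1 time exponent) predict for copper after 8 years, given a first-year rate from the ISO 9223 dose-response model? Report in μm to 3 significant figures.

D(8) = 3.39 μm

copper: temperature factor f = +0.126·(-4.4) = -0.5544
  SO₂ term: 0.0053·57.3^0.26·exp(0.059·57-0.5544) = 0.2519
  Sd branch = 0.01025·Sd^0.27·e^(0.036·RH+0.049·T) = 0.5961 μm/a
  r_corr = 0.2519 + 0.5961 = 0.848 μm/a
ISO 9224: D(t) = r_corr · t^b with b = 0.667 (copper, B1)
  D(8) = 0.848 × 8^0.667 = 0.848 × 4.003 = 3.394 μm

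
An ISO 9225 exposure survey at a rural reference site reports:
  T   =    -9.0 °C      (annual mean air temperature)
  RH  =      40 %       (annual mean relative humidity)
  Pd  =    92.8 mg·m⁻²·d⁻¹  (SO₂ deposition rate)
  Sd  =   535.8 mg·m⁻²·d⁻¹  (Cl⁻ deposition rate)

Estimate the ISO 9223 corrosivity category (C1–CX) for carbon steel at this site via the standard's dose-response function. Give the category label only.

carbon steel: f(T) = +0.150·(T−10) [T≤10 °C] = -2.8500
  sulphur-dioxide contribution → 2.403 μm/a
  chloride contribution → 13.11 μm/a
  total first-year rate 15.51 μm/a
Category bounds: 1.3…25 μm/a bracket r_corr ⇒ C2

C2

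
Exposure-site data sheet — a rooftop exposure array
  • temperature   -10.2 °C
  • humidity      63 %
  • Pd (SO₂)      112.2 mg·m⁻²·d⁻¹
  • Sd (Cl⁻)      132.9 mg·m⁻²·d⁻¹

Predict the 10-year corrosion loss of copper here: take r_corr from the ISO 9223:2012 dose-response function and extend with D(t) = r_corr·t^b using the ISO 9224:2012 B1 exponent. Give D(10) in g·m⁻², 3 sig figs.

D(10) = 11.8 g·m⁻²

copper: T≤10 °C ⇒ hinge +0.126·(-10.2−10) = -2.5452
  SO₂ term: 0.0053·112.2^0.26·exp(0.059·63-2.5452) = 0.05837
  Cl⁻ term: 0.01025·132.9^0.27·exp(0.036·63+0.049·-10.2) = 0.2249
  r_corr = 0.05837 + 0.2249 = 0.2833 μm/a
Power-law: D(10) = r_corr · 10^0.667
  D(10) = 0.2833 × 10^0.667 = 0.2833 × 4.645 = 1.316 μm
  Mass loss = 1.316 μm × 8.96 g/cm³ = 11.79 g·m⁻²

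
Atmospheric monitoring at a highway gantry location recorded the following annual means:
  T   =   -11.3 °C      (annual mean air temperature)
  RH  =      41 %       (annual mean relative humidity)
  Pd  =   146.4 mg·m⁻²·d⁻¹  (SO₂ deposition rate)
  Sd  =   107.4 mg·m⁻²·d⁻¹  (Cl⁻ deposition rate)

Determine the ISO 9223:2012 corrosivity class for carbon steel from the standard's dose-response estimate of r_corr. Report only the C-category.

C2

carbon steel: f(T) = +0.150·(T−10) [T≤10 °C] = -3.1950
  Pd branch = 1.77·Pd^0.52·e^(0.02·RH+f) = 2.201 μm/a
  Cl⁻ term: 0.102·107.4^0.62·exp(0.033·41+0.04·-11.3) = 4.562
  r_corr = 2.201 + 4.562 = 6.763 μm/a
6.76 μm/a falls in (1.3, 25] for carbon steel → category C2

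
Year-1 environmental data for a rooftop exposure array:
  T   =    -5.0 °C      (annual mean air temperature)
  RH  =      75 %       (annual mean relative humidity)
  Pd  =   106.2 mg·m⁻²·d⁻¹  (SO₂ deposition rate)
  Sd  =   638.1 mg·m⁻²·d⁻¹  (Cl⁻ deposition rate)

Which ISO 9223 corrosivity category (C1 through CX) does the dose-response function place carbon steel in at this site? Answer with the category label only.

carbon steel: f(T) = +0.150·(T−10) [T≤10 °C] = -2.2500
  sulphur-dioxide contribution → 9.459 μm/a
  chloride contribution → 54.41 μm/a
  ⇒ r_corr(carbon steel) = 63.87 μm/a
63.9 μm/a falls in (50, 80] for carbon steel → category C4

C4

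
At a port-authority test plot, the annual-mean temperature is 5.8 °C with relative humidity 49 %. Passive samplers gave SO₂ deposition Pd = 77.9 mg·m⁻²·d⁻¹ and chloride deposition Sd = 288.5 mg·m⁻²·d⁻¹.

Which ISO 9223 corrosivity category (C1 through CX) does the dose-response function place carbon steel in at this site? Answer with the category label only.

C3

carbon steel: T≤10 °C ⇒ hinge +0.150·(5.8−10) = -0.6300
  sulphur-dioxide contribution → 24.19 μm/a
  chloride contribution → 21.72 μm/a
  total first-year rate 45.91 μm/a
ISO 9223 Table 2 (carbon steel): 25 < 45.9 ≤ 50 μm/a ⇒ C3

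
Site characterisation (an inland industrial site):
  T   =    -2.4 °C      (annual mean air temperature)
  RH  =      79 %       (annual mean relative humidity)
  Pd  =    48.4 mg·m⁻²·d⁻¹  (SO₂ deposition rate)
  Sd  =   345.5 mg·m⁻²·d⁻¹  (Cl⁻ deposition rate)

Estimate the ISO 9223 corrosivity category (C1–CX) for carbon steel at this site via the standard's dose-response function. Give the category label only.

C4

carbon steel: T≤10 °C ⇒ hinge +0.150·(-2.4−10) = -1.8600
  Pd branch = 1.77·Pd^0.52·e^(0.02·RH+f) = 10.06 μm/a
  Cl⁻ term: 0.102·345.5^0.62·exp(0.033·79+0.04·-2.4) = 47.09
  sum: 10.06 + 47.09 → r_corr = 57.15 μm/a
57.1 μm/a falls in (50, 80] for carbon steel → category C4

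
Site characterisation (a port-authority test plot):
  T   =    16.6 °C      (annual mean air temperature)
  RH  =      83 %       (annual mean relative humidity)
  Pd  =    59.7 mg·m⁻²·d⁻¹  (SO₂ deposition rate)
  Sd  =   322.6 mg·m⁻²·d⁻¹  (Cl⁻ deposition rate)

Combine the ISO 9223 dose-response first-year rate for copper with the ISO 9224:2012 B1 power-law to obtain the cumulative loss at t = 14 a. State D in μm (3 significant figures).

copper: f(T) = -0.080·(T−10) [T>10 °C] = -0.5280
  SO₂ term: 0.0053·59.7^0.26·exp(0.059·83-0.5280) = 1.212
  Sd branch = 0.01025·Sd^0.27·e^(0.036·RH+0.049·T) = 2.183 μm/a
  sum: 1.212 + 2.183 → r_corr = 3.395 μm/a
Power-law: D(14) = r_corr · 14^0.667
  D(14) = 3.395 × 14^0.667 = 3.395 × 5.814 = 19.74 μm

D(14) = 19.7 μm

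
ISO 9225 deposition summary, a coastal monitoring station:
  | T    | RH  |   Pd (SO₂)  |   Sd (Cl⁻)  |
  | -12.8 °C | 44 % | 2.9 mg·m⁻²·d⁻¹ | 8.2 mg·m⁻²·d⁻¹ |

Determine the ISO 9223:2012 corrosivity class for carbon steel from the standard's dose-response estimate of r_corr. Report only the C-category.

C1

carbon steel: T≤10 °C ⇒ hinge +0.150·(-12.8−10) = -3.4200
  Pd branch = 1.77·Pd^0.52·e^(0.02·RH+f) = 0.2428 μm/a
  Sd branch = 0.102·Sd^0.62·e^(0.033·RH+0.04·T) = 0.9625 μm/a
  r_corr = 0.2428 + 0.9625 = 1.205 μm/a
Category bounds: 0…1.3 μm/a bracket r_corr ⇒ C1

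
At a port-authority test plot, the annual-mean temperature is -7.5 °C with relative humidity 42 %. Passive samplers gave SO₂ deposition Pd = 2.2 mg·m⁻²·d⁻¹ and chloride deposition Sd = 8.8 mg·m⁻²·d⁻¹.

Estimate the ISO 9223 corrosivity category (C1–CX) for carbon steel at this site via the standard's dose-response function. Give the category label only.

carbon steel: temperature factor f = +0.150·(-17.5) = -2.6250
  sulphur-dioxide contribution → 0.4475 μm/a
  chloride contribution → 1.164 μm/a
  ⇒ r_corr(carbon steel) = 1.611 μm/a
Category bounds: 1.3…25 μm/a bracket r_corr ⇒ C2

C2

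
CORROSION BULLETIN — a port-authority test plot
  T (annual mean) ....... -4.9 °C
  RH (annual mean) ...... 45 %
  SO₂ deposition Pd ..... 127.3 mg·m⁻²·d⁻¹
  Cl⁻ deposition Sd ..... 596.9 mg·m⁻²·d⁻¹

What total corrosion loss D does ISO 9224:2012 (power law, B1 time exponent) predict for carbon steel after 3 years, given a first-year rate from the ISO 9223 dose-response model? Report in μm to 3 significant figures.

D(3) = 44.9 μm

carbon steel: f(T) = +0.150·(T−10) [T≤10 °C] = -2.2350
  sulphur-dioxide contribution → 5.79 μm/a
  chloride contribution → 19.47 μm/a
  ⇒ r_corr(carbon steel) = 25.26 μm/a
ISO 9224: D(t) = r_corr · t^b with b = 0.523 (carbon steel, B1)
  D(3) = 25.26 × 3^0.523 = 25.26 × 1.776 = 44.88 μm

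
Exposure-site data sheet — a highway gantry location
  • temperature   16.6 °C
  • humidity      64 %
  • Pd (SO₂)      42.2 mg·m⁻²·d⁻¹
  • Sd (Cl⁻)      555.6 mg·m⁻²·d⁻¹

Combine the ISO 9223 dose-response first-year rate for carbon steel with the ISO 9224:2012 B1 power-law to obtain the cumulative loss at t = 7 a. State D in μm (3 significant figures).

D(7) = 314 μm

carbon steel: T>10 °C ⇒ hinge -0.054·(16.6−10) = -0.3564
  sulphur-dioxide contribution → 31.21 μm/a
  chloride contribution → 82.41 μm/a
  total first-year rate 113.6 μm/a
ISO 9224: D(t) = r_corr · t^b with b = 0.523 (carbon steel, B1)
  D(7) = 113.6 × 7^0.523 = 113.6 × 2.767 = 314.3 μm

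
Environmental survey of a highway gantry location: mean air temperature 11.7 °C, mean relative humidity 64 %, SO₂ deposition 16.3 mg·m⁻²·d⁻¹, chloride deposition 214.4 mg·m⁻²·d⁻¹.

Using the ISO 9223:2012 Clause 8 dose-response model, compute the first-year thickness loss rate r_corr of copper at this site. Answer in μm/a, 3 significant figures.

r_corr = 1.19 μm/a

copper: temperature factor f = -0.080·(1.7) = -0.1360
  sulphur-dioxide contribution → 0.4171 μm/a
  chloride contribution → 0.7758 μm/a
  total first-year rate 1.193 μm/a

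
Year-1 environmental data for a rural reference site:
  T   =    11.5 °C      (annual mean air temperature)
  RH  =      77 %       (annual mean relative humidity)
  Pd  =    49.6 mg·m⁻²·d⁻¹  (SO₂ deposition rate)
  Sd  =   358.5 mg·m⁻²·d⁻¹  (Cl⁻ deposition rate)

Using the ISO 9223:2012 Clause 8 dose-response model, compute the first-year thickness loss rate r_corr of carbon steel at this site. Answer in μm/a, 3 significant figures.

r_corr = 137 μm/a

carbon steel: temperature factor f = -0.054·(1.5) = -0.0810
  SO₂ term: 1.77·49.6^0.52·exp(0.02·77-0.0810) = 57.98
  Sd branch = 0.102·Sd^0.62·e^(0.033·RH+0.04·T) = 78.65 μm/a
  r_corr = 57.98 + 78.65 = 136.6 μm/a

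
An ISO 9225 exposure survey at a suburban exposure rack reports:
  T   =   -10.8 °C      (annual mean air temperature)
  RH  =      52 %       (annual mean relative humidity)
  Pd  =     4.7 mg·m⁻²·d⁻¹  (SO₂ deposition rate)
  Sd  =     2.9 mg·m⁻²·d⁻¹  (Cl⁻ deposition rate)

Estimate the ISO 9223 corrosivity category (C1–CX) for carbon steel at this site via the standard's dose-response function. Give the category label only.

carbon steel: f(T) = +0.150·(T−10) [T≤10 °C] = -3.1200
  sulphur-dioxide contribution → 0.4945 μm/a
  chloride contribution → 0.7127 μm/a
  total first-year rate 1.207 μm/a
ISO 9223 Table 2 (carbon steel): 0 < 1.21 ≤ 1.3 μm/a ⇒ C1

C1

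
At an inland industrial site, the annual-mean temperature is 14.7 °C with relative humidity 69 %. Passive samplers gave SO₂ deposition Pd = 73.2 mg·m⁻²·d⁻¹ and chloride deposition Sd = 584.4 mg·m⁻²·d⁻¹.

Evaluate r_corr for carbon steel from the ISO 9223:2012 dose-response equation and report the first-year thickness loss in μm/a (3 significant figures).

carbon steel: T>10 °C ⇒ hinge -0.054·(14.7−10) = -0.2538
  sulphur-dioxide contribution → 50.89 μm/a
  chloride contribution → 92.94 μm/a
  total first-year rate 143.8 μm/a

r_corr = 144 μm/a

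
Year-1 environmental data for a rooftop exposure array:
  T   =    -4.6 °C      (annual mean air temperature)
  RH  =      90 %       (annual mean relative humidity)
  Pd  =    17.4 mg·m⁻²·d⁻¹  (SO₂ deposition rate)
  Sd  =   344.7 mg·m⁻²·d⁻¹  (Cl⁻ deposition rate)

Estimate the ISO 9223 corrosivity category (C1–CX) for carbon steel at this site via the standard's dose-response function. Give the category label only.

carbon steel: temperature factor f = +0.150·(-14.6) = -2.1900
  Pd branch = 1.77·Pd^0.52·e^(0.02·RH+f) = 5.293 μm/a
  Sd branch = 0.102·Sd^0.62·e^(0.033·RH+0.04·T) = 61.91 μm/a
  r_corr = 5.293 + 61.91 = 67.2 μm/a
Category bounds: 50…80 μm/a bracket r_corr ⇒ C4

C4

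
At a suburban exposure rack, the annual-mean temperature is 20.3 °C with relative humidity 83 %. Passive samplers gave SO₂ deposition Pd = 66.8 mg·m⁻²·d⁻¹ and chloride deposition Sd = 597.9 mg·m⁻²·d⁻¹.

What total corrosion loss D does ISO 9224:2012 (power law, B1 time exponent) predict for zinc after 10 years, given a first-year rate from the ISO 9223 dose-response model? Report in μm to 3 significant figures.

D(10) = 59.1 μm

zinc: T>10 °C ⇒ hinge -0.071·(20.3−10) = -0.7313
  SO₂ term: 0.0129·66.8^0.44·exp(0.046·83-0.7313) = 1.795
  Sd branch = 0.0175·Sd^0.57·e^(0.008·RH+0.085·T) = 7.302 μm/a
  sum: 1.795 + 7.302 → r_corr = 9.097 μm/a
ISO 9224: D(t) = r_corr · t^b with b = 0.813 (zinc, B1)
  D(10) = 9.097 × 10^0.813 = 9.097 × 6.501 = 59.14 μm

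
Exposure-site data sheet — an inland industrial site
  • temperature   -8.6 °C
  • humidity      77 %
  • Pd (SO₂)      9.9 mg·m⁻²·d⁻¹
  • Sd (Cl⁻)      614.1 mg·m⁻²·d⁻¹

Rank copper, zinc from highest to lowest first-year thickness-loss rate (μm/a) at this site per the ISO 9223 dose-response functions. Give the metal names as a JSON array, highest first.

["zinc", "copper"]

copper: f(T) = +0.126·(T−10) [T≤10 °C] = -2.3436
  Pd branch = 0.0053·Pd^0.26·e^(0.059·RH+f) = 0.08676 μm/a
  Sd branch = 0.01025·Sd^0.27·e^(0.036·RH+0.049·T) = 0.6087 μm/a
  r_corr = 0.08676 + 0.6087 = 0.6955 μm/a
zinc: f(T) = +0.038·(T−10) [T≤10 °C] = -0.7068
  SO₂ term: 0.0129·9.9^0.44·exp(0.046·77-0.7068) = 0.6025
  Sd branch = 0.0175·Sd^0.57·e^(0.008·RH+0.085·T) = 0.6059 μm/a
  sum: 0.6025 + 0.6059 → r_corr = 1.208 μm/a
Ordering by μm/a: zinc (1.21) > copper (0.695)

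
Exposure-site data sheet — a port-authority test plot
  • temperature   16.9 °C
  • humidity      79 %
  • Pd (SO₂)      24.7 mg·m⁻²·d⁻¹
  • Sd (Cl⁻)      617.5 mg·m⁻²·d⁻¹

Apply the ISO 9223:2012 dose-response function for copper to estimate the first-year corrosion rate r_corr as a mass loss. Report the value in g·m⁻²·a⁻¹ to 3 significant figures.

r_corr = 27.1 g·m⁻²·a⁻¹

copper: T>10 °C ⇒ hinge -0.080·(16.9−10) = -0.5520
  sulphur-dioxide contribution → 0.7428 μm/a
  chloride contribution → 2.285 μm/a
  total first-year rate 3.028 μm/a
Convert to mass loss: 3.028 μm/a × 8.96 g/cm³ = 27.13 g·m⁻²·a⁻¹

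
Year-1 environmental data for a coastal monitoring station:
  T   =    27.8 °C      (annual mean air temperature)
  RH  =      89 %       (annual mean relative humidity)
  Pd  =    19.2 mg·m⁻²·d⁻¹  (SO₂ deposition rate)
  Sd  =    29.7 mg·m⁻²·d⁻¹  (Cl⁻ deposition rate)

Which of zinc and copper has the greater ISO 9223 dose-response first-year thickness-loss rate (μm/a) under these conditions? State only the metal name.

zinc

zinc: f(T) = -0.071·(T−10) [T>10 °C] = -1.2638
  SO₂ term: 0.0129·19.2^0.44·exp(0.046·89-1.2638) = 0.8024
  Sd branch = 0.0175·Sd^0.57·e^(0.008·RH+0.085·T) = 2.618 μm/a
  sum: 0.8024 + 2.618 → r_corr = 3.42 μm/a
copper: temperature factor f = -0.080·(17.8) = -1.4240
  Pd branch = 0.0053·Pd^0.26·e^(0.059·RH+f) = 0.5248 μm/a
  Sd branch = 0.01025·Sd^0.27·e^(0.036·RH+0.049·T) = 2.463 μm/a
  sum: 0.5248 + 2.463 → r_corr = 2.988 μm/a
Ordering by μm/a: zinc (3.42) > copper (2.99)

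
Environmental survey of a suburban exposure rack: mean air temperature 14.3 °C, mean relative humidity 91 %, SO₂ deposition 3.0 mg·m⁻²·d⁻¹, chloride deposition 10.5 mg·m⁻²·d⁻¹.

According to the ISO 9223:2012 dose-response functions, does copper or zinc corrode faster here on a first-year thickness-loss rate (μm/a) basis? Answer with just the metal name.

copper

copper: T>10 °C ⇒ hinge -0.080·(14.3−10) = -0.3440
  SO₂ term: 0.0053·3.0^0.26·exp(0.059·91-0.3440) = 1.073
  Cl⁻ term: 0.01025·10.5^0.27·exp(0.036·91+0.049·14.3) = 1.032
  r_corr = 1.073 + 1.032 = 2.105 μm/a
zinc: temperature factor f = -0.071·(4.3) = -0.3053
  Pd branch = 0.0129·Pd^0.44·e^(0.046·RH+f) = 1.014 μm/a
  Sd branch = 0.0175·Sd^0.57·e^(0.008·RH+0.085·T) = 0.4668 μm/a
  r_corr = 1.014 + 0.4668 = 1.48 μm/a
Ordering by μm/a: copper (2.1) > zinc (1.48)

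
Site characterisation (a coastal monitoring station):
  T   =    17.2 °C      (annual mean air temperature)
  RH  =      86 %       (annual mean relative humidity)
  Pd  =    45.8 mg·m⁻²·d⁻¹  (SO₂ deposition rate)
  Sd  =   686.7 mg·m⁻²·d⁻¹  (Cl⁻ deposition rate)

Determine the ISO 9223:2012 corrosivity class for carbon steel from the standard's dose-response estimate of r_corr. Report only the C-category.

CX

carbon steel: f(T) = -0.054·(T−10) [T>10 °C] = -0.3888
  SO₂ term: 1.77·45.8^0.52·exp(0.02·86-0.3888) = 48.95
  Sd branch = 0.102·Sd^0.62·e^(0.033·RH+0.04·T) = 198.9 μm/a
  r_corr = 48.95 + 198.9 = 247.9 μm/a
Category bounds: 200…700 μm/a bracket r_corr ⇒ CX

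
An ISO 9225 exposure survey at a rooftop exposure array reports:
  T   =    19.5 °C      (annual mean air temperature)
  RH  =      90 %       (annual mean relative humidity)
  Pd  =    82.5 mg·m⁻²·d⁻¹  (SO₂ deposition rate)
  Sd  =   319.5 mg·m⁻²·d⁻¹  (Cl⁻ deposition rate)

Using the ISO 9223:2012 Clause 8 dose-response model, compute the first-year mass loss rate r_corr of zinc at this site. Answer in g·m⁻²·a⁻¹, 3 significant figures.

zinc: temperature factor f = -0.071·(9.5) = -0.6745
  Pd branch = 0.0129·Pd^0.44·e^(0.046·RH+f) = 2.877 μm/a
  Cl⁻ term: 0.0175·319.5^0.57·exp(0.008·90+0.085·19.5) = 5.048
  sum: 2.877 + 5.048 → r_corr = 7.925 μm/a
Convert to mass loss: 7.925 μm/a × 7.14 g/cm³ = 56.58 g·m⁻²·a⁻¹

r_corr = 56.6 g·m⁻²·a⁻¹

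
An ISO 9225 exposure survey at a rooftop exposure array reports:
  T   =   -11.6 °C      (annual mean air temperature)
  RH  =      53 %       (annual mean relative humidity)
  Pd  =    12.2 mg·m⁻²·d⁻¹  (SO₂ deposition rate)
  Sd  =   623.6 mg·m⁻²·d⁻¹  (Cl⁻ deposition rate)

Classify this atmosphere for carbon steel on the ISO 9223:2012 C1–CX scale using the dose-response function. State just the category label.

C2

carbon steel: T≤10 °C ⇒ hinge +0.150·(-11.6−10) = -3.2400
  sulphur-dioxide contribution → 0.7347 μm/a
  chloride contribution → 19.93 μm/a
  total first-year rate 20.66 μm/a
ISO 9223 Table 2 (carbon steel): 1.3 < 20.7 ≤ 25 μm/a ⇒ C2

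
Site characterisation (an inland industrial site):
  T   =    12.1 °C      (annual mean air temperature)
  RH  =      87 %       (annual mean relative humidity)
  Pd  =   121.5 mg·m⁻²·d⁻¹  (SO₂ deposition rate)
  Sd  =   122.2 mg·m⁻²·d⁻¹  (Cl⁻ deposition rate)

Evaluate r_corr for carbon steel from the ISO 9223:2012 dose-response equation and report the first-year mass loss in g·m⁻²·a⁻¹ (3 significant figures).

r_corr = 1.31e+03 g·m⁻²·a⁻¹

carbon steel: T>10 °C ⇒ hinge -0.054·(12.1−10) = -0.1134
  Pd branch = 1.77·Pd^0.52·e^(0.02·RH+f) = 109.2 μm/a
  Cl⁻ term: 0.102·122.2^0.62·exp(0.033·87+0.04·12.1) = 57.5
  r_corr = 109.2 + 57.5 = 166.7 μm/a
Convert to mass loss: 166.7 μm/a × 7.85 g/cm³ = 1309 g·m⁻²·a⁻¹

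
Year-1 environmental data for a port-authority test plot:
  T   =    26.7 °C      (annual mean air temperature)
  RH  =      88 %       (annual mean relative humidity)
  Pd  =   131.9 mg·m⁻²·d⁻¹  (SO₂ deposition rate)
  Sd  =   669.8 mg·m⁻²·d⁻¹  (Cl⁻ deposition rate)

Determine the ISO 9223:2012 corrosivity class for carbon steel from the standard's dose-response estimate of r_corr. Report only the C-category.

carbon steel: temperature factor f = -0.054·(16.7) = -0.9018
  sulphur-dioxide contribution → 52.87 μm/a
  chloride contribution → 306 μm/a
  total first-year rate 358.9 μm/a
Category bounds: 200…700 μm/a bracket r_corr ⇒ CX

CX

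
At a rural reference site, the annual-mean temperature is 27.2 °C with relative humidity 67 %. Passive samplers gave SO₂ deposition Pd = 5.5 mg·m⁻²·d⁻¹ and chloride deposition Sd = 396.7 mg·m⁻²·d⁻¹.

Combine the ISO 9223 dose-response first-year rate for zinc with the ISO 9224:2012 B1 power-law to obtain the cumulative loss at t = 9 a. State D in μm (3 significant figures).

zinc: T>10 °C ⇒ hinge -0.071·(27.2−10) = -1.2212
  Pd branch = 0.0129·Pd^0.44·e^(0.046·RH+f) = 0.1756 μm/a
  Cl⁻ term: 0.0175·396.7^0.57·exp(0.008·67+0.085·27.2) = 9.142
  r_corr = 0.1756 + 9.142 = 9.317 μm/a
ISO 9224: D(t) = r_corr · t^b with b = 0.813 (zinc, B1)
  D(9) = 9.317 × 9^0.813 = 9.317 × 5.968 = 55.6 μm

D(9) = 55.6 μm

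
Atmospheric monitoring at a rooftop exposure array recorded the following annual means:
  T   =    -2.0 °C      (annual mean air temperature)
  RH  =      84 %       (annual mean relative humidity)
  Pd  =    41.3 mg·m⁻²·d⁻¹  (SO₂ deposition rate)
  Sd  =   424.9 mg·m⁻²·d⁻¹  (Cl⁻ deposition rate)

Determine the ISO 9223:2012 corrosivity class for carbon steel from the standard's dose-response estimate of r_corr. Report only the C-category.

carbon steel: temperature factor f = +0.150·(-12.0) = -1.8000
  SO₂ term: 1.77·41.3^0.52·exp(0.02·84-1.8000) = 10.87
  Cl⁻ term: 0.102·424.9^0.62·exp(0.033·84+0.04·-2.0) = 64.16
  sum: 10.87 + 64.16 → r_corr = 75.03 μm/a
ISO 9223 Table 2 (carbon steel): 50 < 75 ≤ 80 μm/a ⇒ C4

C4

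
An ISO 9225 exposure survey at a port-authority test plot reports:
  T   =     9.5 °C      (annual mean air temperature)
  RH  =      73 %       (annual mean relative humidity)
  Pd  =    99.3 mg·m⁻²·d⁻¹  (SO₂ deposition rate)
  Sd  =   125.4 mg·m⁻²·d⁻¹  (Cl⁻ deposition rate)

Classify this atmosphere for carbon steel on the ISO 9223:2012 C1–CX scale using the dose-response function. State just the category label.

C5

carbon steel: temperature factor f = +0.150·(-0.5) = -0.0750
  sulphur-dioxide contribution → 77.25 μm/a
  chloride contribution → 33.17 μm/a
  ⇒ r_corr(carbon steel) = 110.4 μm/a
110 μm/a falls in (80, 200] for carbon steel → category C5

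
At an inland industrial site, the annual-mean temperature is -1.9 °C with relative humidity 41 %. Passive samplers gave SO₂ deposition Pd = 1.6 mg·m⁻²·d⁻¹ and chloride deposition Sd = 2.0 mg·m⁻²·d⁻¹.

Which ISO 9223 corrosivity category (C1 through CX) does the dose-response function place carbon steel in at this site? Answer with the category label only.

carbon steel: T≤10 °C ⇒ hinge +0.150·(-1.9−10) = -1.7850
  Pd branch = 1.77·Pd^0.52·e^(0.02·RH+f) = 0.861 μm/a
  Sd branch = 0.102·Sd^0.62·e^(0.033·RH+0.04·T) = 0.5621 μm/a
  sum: 0.861 + 0.5621 → r_corr = 1.423 μm/a
1.42 μm/a falls in (1.3, 25] for carbon steel → category C2

C2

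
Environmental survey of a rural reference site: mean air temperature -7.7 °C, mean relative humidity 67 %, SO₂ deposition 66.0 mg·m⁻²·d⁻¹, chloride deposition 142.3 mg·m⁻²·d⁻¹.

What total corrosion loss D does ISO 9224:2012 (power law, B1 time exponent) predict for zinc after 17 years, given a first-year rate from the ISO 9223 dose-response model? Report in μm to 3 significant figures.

zinc: temperature factor f = +0.038·(-17.7) = -0.6726
  Pd branch = 0.0129·Pd^0.44·e^(0.046·RH+f) = 0.9069 μm/a
  Sd branch = 0.0175·Sd^0.57·e^(0.008·RH+0.085·T) = 0.2624 μm/a
  r_corr = 0.9069 + 0.2624 = 1.169 μm/a
Long-term exponent b (ISO 9224 Table 2, B1) = 0.813
  D(17) = 1.169 × 17^0.813 = 1.169 × 10.01 = 11.7 μm

D(17) = 11.7 μm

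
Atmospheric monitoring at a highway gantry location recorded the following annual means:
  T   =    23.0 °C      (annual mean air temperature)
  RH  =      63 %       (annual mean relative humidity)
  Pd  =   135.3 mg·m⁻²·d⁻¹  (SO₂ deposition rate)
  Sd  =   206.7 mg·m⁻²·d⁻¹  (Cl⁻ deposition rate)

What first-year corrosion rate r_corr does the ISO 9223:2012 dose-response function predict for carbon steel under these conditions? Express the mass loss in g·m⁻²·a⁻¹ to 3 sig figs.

r_corr = 749 g·m⁻²·a⁻¹

carbon steel: temperature factor f = -0.054·(13.0) = -0.7020
  Pd branch = 1.77·Pd^0.52·e^(0.02·RH+f) = 39.68 μm/a
  Sd branch = 0.102·Sd^0.62·e^(0.033·RH+0.04·T) = 55.79 μm/a
  r_corr = 39.68 + 55.79 = 95.47 μm/a
Convert to mass loss: 95.47 μm/a × 7.85 g/cm³ = 749.5 g·m⁻²·a⁻¹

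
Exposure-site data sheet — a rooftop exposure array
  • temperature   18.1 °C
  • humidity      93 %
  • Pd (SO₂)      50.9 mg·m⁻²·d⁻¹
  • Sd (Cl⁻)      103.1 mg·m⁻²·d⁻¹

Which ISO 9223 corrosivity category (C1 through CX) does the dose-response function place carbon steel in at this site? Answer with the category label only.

C5

carbon steel: T>10 °C ⇒ hinge -0.054·(18.1−10) = -0.4374
  Pd branch = 1.77·Pd^0.52·e^(0.02·RH+f) = 56.66 μm/a
  Cl⁻ term: 0.102·103.1^0.62·exp(0.033·93+0.04·18.1) = 80.19
  r_corr = 56.66 + 80.19 = 136.8 μm/a
137 μm/a falls in (80, 200] for carbon steel → category C5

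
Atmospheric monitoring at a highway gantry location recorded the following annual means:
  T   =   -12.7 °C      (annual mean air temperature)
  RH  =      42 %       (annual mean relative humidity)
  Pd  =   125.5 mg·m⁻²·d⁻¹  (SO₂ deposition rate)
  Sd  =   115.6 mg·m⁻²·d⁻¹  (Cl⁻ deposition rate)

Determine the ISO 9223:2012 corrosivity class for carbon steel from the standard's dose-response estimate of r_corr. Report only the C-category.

C2

carbon steel: f(T) = +0.150·(T−10) [T≤10 °C] = -3.4050
  sulphur-dioxide contribution → 1.68 μm/a
  chloride contribution → 4.666 μm/a
  total first-year rate 6.346 μm/a
Category bounds: 1.3…25 μm/a bracket r_corr ⇒ C2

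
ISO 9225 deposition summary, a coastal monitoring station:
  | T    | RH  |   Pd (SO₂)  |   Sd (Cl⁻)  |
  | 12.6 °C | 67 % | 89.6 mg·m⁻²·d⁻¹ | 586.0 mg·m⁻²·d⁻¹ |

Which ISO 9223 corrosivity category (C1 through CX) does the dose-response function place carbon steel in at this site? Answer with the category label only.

carbon steel: T>10 °C ⇒ hinge -0.054·(12.6−10) = -0.1404
  SO₂ term: 1.77·89.6^0.52·exp(0.02·67-0.1404) = 60.83
  Cl⁻ term: 0.102·586.0^0.62·exp(0.033·67+0.04·12.6) = 80.13
  r_corr = 60.83 + 80.13 = 141 μm/a
ISO 9223 Table 2 (carbon steel): 80 < 141 ≤ 200 μm/a ⇒ C5

C5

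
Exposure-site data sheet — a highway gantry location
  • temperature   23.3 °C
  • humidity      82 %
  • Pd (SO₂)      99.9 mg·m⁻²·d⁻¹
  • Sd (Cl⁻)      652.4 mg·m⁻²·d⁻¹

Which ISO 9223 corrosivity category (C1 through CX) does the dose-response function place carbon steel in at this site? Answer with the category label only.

carbon steel: temperature factor f = -0.054·(13.3) = -0.7182
  Pd branch = 1.77·Pd^0.52·e^(0.02·RH+f) = 48.76 μm/a
  Cl⁻ term: 0.102·652.4^0.62·exp(0.033·82+0.04·23.3) = 215.6
  r_corr = 48.76 + 215.6 = 264.3 μm/a
Category bounds: 200…700 μm/a bracket r_corr ⇒ CX

CX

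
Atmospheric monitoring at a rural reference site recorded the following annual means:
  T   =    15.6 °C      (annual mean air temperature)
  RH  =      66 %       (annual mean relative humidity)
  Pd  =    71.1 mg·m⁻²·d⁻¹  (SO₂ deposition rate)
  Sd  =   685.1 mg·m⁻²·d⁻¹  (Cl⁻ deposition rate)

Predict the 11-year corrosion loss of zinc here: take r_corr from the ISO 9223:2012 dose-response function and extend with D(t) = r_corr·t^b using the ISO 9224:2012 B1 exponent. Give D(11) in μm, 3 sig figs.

D(11) = 40.7 μm

zinc: T>10 °C ⇒ hinge -0.071·(15.6−10) = -0.3976
  Pd branch = 0.0129·Pd^0.44·e^(0.046·RH+f) = 1.178 μm/a
  Sd branch = 0.0175·Sd^0.57·e^(0.008·RH+0.085·T) = 4.62 μm/a
  sum: 1.178 + 4.62 → r_corr = 5.798 μm/a
ISO 9224: D(t) = r_corr · t^b with b = 0.813 (zinc, B1)
  D(11) = 5.798 × 11^0.813 = 5.798 × 7.025 = 40.73 μm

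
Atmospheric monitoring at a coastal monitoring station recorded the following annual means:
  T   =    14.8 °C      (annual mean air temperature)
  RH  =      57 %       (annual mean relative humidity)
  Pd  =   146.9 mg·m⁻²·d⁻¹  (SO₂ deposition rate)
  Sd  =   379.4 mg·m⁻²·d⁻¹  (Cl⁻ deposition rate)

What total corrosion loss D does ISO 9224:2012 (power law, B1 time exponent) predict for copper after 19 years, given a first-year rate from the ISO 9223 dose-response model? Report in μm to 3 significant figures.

D(19) = 8.56 μm

copper: T>10 °C ⇒ hinge -0.080·(14.8−10) = -0.3840
  sulphur-dioxide contribution → 0.3815 μm/a
  chloride contribution → 0.8188 μm/a
  total first-year rate 1.2 μm/a
Power-law: D(19) = r_corr · 19^0.667
  D(19) = 1.2 × 19^0.667 = 1.2 × 7.127 = 8.555 μm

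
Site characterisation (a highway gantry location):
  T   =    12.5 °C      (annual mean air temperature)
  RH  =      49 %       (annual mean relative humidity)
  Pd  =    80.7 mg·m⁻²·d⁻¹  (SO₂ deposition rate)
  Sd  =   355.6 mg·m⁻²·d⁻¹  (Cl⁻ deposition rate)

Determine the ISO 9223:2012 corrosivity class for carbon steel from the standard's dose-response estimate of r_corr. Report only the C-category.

C4

carbon steel: T>10 °C ⇒ hinge -0.054·(12.5−10) = -0.1350
  SO₂ term: 1.77·80.7^0.52·exp(0.02·49-0.1350) = 40.41
  Cl⁻ term: 0.102·355.6^0.62·exp(0.033·49+0.04·12.5) = 32.33
  sum: 40.41 + 32.33 → r_corr = 72.74 μm/a
Category bounds: 50…80 μm/a bracket r_corr ⇒ C4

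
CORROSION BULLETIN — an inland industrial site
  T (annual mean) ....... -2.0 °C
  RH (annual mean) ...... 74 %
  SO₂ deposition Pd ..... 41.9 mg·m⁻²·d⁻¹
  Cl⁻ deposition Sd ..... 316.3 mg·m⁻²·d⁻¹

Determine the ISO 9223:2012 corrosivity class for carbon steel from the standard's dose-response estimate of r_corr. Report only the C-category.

carbon steel: f(T) = +0.150·(T−10) [T≤10 °C] = -1.8000
  sulphur-dioxide contribution → 8.965 μm/a
  chloride contribution → 38.41 μm/a
  total first-year rate 47.38 μm/a
ISO 9223 Table 2 (carbon steel): 25 < 47.4 ≤ 50 μm/a ⇒ C3

C3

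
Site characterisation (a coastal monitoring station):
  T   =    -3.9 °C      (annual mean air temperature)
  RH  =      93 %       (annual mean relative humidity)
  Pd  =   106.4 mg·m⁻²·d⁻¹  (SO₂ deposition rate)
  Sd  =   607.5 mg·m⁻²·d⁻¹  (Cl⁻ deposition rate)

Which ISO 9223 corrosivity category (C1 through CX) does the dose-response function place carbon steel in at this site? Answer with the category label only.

C5

carbon steel: f(T) = +0.150·(T−10) [T≤10 °C] = -2.0850
  Pd branch = 1.77·Pd^0.52·e^(0.02·RH+f) = 16.01 μm/a
  Cl⁻ term: 0.102·607.5^0.62·exp(0.033·93+0.04·-3.9) = 99.88
  r_corr = 16.01 + 99.88 = 115.9 μm/a
116 μm/a falls in (80, 200] for carbon steel → category C5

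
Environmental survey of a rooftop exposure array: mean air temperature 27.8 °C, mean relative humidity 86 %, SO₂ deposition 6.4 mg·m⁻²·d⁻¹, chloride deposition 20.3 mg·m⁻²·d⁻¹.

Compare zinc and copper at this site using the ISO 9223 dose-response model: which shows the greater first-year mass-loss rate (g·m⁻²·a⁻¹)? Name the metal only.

zinc: temperature factor f = -0.071·(17.8) = -1.2638
  sulphur-dioxide contribution → 0.431 μm/a
  chloride contribution → 2.058 μm/a
  ⇒ r_corr(zinc) = 2.489 μm/a
  mass loss = 2.489 μm/a × 7.14 g/cm³ = 17.77 g·m⁻²·a⁻¹
copper: T>10 °C ⇒ hinge -0.080·(27.8−10) = -1.4240
  sulphur-dioxide contribution → 0.3304 μm/a
  chloride contribution → 1.995 μm/a
  ⇒ r_corr(copper) = 2.325 μm/a
  mass loss = 2.325 μm/a × 8.96 g/cm³ = 20.83 g·m⁻²·a⁻¹
Ordering by g·m⁻²·a⁻¹: copper (20.8) > zinc (17.8)

copper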